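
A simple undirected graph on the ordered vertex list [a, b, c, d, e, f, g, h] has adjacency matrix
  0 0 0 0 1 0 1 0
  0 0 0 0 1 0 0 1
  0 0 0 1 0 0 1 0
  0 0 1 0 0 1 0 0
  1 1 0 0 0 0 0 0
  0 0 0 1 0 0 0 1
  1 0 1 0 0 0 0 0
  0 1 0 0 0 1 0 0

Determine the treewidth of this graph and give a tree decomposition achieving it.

Each bag holds 3 vertices, so the decomposition has width 2, which upper-bounds the treewidth. For the lower bound, G contains the cycle d–c–g–a–e–b–h–f–d, so G is not a forest; only forests have treewidth ≤ 1, hence tw(G) ≥ 2. Combining the bounds, tw(G) = 2.

Treewidth 2.
One such decomposition:
Bags: B1 = {c, d, g}  B2 = {a, d, g}  B3 = {a, d, e}  B4 = {b, d, e}  B5 = {b, d, h}  B6 = {d, f, h}
Tree: B1–B2, B2–B3, B3–B4, B4–B5, B5–B6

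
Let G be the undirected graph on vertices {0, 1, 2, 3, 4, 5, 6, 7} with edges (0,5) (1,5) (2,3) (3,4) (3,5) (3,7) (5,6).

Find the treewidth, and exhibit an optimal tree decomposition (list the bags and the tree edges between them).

Every bag has size at most 2, so the width is 2 − 1 = 1 and tw(G) ≤ 1. Since G has at least one edge (e.g. 5–3), it is not an edgeless graph, so tw(G) ≥ 1. Therefore the treewidth is 1.

Treewidth 1.
One such decomposition:
Bags: B1 = {3, 5}  B2 = {3, 7}  B3 = {1, 5}  B4 = {5, 6}  B5 = {3, 4}  B6 = {0, 5}  B7 = {2, 3}
Tree: B1–B2, B1–B3, B1–B4, B1–B5, B1–B6, B5–B7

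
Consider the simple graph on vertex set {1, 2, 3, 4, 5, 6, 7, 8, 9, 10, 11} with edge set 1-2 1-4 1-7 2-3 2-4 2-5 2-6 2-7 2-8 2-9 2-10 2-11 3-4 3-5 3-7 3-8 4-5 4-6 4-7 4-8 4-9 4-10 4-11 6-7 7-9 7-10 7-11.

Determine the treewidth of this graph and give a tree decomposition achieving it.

Treewidth 3.
Bags: B1 = {2, 3, 4, 7}  B2 = {2, 4, 7, 11}  B3 = {2, 3, 4, 8}  B4 = {2, 4, 7, 9}  B5 = {2, 3, 4, 5}  B6 = {2, 4, 6, 7}  B7 = {2, 4, 7, 10}  B8 = {1, 2, 4, 7}
Tree: B1–B2, B1–B3, B2–B4, B1–B5, B4–B6, B2–B7, B7–B8

Each bag holds 4 vertices, so the decomposition has width 3, which upper-bounds the treewidth. On the other hand G contains the 4-clique {2, 3, 4, 8}. A clique must lie in a single bag of any decomposition, so no decomposition can have width below 3. Therefore the treewidth is 3.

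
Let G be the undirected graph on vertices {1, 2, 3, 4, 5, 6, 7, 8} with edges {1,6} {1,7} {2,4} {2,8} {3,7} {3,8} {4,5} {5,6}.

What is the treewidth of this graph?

2

A width-2 tree decomposition is:
Bags: B1 = {1, 3, 7}  B2 = {1, 3, 8}  B3 = {1, 2, 8}  B4 = {1, 2, 4}  B5 = {1, 4, 5}  B6 = {1, 5, 6}
Tree: B1–B2, B2–B3, B3–B4, B4–B5, B5–B6
Each bag holds 3 vertices, so the decomposition has width 2, which upper-bounds the treewidth. Since 1–7–3–8–2–4–5–6–1 is a cycle in G, G is not acyclic. Forests are exactly the graphs of treewidth ≤ 1, so tw(G) ≥ 2. Hence tw(G) = 2 exactly.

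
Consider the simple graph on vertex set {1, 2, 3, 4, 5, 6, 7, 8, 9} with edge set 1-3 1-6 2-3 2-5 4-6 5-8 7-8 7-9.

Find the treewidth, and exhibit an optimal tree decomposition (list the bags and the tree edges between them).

Each bag holds 2 vertices, so the decomposition has width 1, which upper-bounds the treewidth. Any graph with an edge has treewidth ≥ 1, and G has the edge 4–6. Combining the bounds, tw(G) = 1.

Treewidth 1.
One such decomposition:
Bags: B1 = {4, 6}  B2 = {1, 6}  B3 = {1, 3}  B4 = {2, 3}  B5 = {2, 5}  B6 = {5, 8}  B7 = {7, 8}  B8 = {7, 9}
Tree: B1–B2, B2–B3, B3–B4, B4–B5, B5–B6, B6–B7, B7–B8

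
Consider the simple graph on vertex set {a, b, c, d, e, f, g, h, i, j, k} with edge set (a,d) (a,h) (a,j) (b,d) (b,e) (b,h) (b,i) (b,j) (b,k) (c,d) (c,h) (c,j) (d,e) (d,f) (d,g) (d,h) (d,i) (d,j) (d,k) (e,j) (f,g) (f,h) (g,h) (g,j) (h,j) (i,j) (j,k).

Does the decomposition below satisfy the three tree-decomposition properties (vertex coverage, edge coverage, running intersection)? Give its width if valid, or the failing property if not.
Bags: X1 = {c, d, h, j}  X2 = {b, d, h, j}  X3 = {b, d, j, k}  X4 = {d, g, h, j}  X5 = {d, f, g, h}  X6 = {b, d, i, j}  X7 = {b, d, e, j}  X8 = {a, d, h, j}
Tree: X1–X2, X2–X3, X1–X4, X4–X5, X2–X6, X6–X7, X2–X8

Checking the three conditions: (i) the bags cover all of {a, b, c, d, e, f, g, h, i, j, k}; (ii) for each edge, some bag contains both endpoints; (iii) the bags containing any fixed vertex form a subtree. All hold, so the decomposition is valid with width 4 − 1 = 3.

Yes; width 3.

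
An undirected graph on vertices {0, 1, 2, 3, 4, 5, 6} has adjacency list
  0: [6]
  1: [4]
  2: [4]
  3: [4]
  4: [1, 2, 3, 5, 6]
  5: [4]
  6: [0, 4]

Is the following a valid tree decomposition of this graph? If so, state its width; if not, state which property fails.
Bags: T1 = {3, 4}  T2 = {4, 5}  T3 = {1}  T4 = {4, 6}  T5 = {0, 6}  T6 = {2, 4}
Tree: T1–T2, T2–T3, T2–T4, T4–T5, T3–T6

A tree decomposition must satisfy three properties: every vertex lies in some bag; for every edge, both endpoints lie together in some bag; and for every vertex, the bags containing it form a connected subtree. Here edge (4,1) lies in no bag, so the decomposition is invalid.

No — edge (4,1) lies in no bag.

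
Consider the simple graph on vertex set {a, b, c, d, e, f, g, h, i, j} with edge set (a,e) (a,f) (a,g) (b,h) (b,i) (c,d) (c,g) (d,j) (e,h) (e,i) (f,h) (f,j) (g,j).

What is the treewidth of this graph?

A width-2 tree decomposition is:
Bags: B1 = {b, h, i}  B2 = {e, h, i}  B3 = {e, f, h}  B4 = {a, e, f}  B5 = {a, f, j}  B6 = {a, g, j}  B7 = {d, g, j}  B8 = {c, d, g}
Tree: B1–B2, B2–B3, B3–B4, B4–B5, B5–B6, B6–B7, B7–B8
The largest bag has 3 vertices, giving width 2; this decomposition certifies tw(G) ≤ 2. Since b–i–e–h–b is a cycle in G, G is not acyclic. Forests are exactly the graphs of treewidth ≤ 1, so tw(G) ≥ 2. Therefore the treewidth is 2.

2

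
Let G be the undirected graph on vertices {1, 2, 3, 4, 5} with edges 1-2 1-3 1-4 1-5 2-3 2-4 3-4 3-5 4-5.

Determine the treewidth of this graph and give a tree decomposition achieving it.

Every bag has size at most 4, so the width is 4 − 1 = 3 and tw(G) ≤ 3. On the other hand G contains the 4-clique {1, 2, 3, 4}. A clique must lie in a single bag of any decomposition, so no decomposition can have width below 3. Hence tw(G) = 3 exactly.

Treewidth 3.
One such decomposition:
Bags: B1 = {1, 3, 4, 5}  B2 = {1, 2, 3, 4}
Tree: B1–B2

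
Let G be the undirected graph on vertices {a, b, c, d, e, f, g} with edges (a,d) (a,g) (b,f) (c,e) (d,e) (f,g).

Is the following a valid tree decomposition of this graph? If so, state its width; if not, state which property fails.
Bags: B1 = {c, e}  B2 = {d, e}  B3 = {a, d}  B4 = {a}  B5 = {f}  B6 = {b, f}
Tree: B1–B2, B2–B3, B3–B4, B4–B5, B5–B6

No — vertex g appears in no bag.

A tree decomposition must satisfy three properties: every vertex lies in some bag; for every edge, both endpoints lie together in some bag; and for every vertex, the bags containing it form a connected subtree. Here vertex g appears in no bag, so the decomposition is invalid.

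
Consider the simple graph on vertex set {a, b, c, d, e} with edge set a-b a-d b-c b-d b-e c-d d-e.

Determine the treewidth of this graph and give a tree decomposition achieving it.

Every bag has size at most 3, so the width is 3 − 1 = 2 and tw(G) ≤ 2. For the lower bound, the 3 vertices {b, d, e} are pairwise adjacent, and any tree decomposition puts a clique entirely inside one bag — forcing width ≥ 2. Combining the bounds, tw(G) = 2.

Treewidth 2.
Bags: B1 = {b, d, e}  B2 = {a, b, d}  B3 = {b, c, d}
Tree: B1–B2, B1–B3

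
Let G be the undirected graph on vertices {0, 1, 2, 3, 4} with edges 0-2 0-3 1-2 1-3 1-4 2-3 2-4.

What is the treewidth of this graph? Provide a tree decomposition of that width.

Treewidth 2.
One such decomposition:
Bags: B1 = {1, 2, 4}  B2 = {1, 2, 3}  B3 = {0, 2, 3}
Tree: B1–B2, B2–B3

Every bag has size at most 3, so the width is 3 − 1 = 2 and tw(G) ≤ 2. For the lower bound, the 3 vertices {0, 2, 3} are pairwise adjacent, and any tree decomposition puts a clique entirely inside one bag — forcing width ≥ 2. Combining the bounds, tw(G) = 2.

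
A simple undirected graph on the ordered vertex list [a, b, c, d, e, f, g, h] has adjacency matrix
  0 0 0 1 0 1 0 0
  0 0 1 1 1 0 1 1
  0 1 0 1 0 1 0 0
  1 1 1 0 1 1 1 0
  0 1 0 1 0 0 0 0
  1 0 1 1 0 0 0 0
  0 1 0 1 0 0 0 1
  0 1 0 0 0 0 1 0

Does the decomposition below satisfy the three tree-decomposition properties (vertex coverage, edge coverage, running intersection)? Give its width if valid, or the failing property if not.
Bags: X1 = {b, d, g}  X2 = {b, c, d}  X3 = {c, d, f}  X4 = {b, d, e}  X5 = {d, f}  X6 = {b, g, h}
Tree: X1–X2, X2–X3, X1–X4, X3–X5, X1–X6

No — vertex a appears in no bag.

A tree decomposition must satisfy three properties: every vertex lies in some bag; for every edge, both endpoints lie together in some bag; and for every vertex, the bags containing it form a connected subtree. Here vertex a appears in no bag, so the decomposition is invalid.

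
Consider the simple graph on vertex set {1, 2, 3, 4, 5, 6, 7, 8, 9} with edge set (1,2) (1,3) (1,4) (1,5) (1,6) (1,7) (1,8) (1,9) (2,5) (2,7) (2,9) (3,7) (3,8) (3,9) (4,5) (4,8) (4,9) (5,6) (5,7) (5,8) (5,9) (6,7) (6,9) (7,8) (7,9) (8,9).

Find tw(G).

4

A width-4 tree decomposition is:
Bags: B1 = {1, 5, 6, 7, 9}  B2 = {1, 2, 5, 7, 9}  B3 = {1, 5, 7, 8, 9}  B4 = {1, 4, 5, 8, 9}  B5 = {1, 3, 7, 8, 9}
Tree: B1–B2, B2–B3, B3–B4, B3–B5
Each bag holds 5 vertices, so the decomposition has width 4, which upper-bounds the treewidth. For the lower bound, the 5 vertices {1, 3, 7, 8, 9} are pairwise adjacent, and any tree decomposition puts a clique entirely inside one bag — forcing width ≥ 4. Therefore the treewidth is 4.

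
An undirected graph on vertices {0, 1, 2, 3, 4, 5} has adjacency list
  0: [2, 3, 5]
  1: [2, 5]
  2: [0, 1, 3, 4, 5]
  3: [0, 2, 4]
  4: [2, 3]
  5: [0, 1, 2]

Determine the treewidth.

2

A width-2 tree decomposition is:
Bags: B1 = {0, 2, 3}  B2 = {0, 2, 5}  B3 = {1, 2, 5}  B4 = {2, 3, 4}
Tree: B1–B2, B2–B3, B1–B4
Each bag holds 3 vertices, so the decomposition has width 2, which upper-bounds the treewidth. Conversely, {0, 2, 3} is a clique of size 3, and the vertices of any clique must share a bag in every tree decomposition; so some bag has ≥ 3 vertices and tw(G) ≥ 2. The upper and lower bounds meet at 2, so that is the treewidth.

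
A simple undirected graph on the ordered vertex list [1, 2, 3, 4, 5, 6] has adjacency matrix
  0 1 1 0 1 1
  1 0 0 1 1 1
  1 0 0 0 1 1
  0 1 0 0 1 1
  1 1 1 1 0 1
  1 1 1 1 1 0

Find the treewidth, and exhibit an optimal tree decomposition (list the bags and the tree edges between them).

The largest bag has 4 vertices, giving width 3; this decomposition certifies tw(G) ≤ 3. Conversely, {1, 2, 5, 6} is a clique of size 4, and the vertices of any clique must share a bag in every tree decomposition; so some bag has ≥ 4 vertices and tw(G) ≥ 3. The upper and lower bounds meet at 3, so that is the treewidth.

Treewidth 3.
One such decomposition:
Bags: B1 = {1, 2, 5, 6}  B2 = {1, 3, 5, 6}  B3 = {2, 4, 5, 6}
Tree: B1–B2, B1–B3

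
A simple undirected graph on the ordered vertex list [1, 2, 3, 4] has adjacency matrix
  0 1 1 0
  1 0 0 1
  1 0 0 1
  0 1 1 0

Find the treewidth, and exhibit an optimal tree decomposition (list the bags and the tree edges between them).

Each bag holds 3 vertices, so the decomposition has width 2, which upper-bounds the treewidth. The edges 4–2–1–3–4 form a cycle, so G is not a tree and its treewidth is at least 2. Therefore the treewidth is 2.

Treewidth 2.
Bags: B1 = {1, 2, 4}  B2 = {1, 3, 4}
Tree: B1–B2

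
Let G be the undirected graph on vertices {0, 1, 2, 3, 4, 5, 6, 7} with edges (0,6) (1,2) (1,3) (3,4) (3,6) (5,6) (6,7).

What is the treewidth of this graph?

A width-1 tree decomposition is:
Bags: B1 = {1, 3}  B2 = {1, 2}  B3 = {3, 6}  B4 = {6, 7}  B5 = {3, 4}  B6 = {0, 6}  B7 = {5, 6}
Tree: B1–B2, B1–B3, B3–B4, B1–B5, B4–B6, B6–B7
Every bag has size at most 2, so the width is 2 − 1 = 1 and tw(G) ≤ 1. Since G has at least one edge (e.g. 1–3), it is not an edgeless graph, so tw(G) ≥ 1. Therefore the treewidth is 1.

1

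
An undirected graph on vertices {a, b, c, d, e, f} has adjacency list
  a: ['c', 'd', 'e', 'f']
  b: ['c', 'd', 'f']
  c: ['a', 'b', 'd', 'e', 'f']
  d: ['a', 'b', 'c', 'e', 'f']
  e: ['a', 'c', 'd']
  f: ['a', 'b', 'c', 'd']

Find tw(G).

A width-3 tree decomposition is:
Bags: B1 = {a, c, d, f}  B2 = {a, c, d, e}  B3 = {b, c, d, f}
Tree: B1–B2, B1–B3
Each bag holds 4 vertices, so the decomposition has width 3, which upper-bounds the treewidth. For the lower bound, the 4 vertices {a, c, d, e} are pairwise adjacent, and any tree decomposition puts a clique entirely inside one bag — forcing width ≥ 3. The upper and lower bounds meet at 3, so that is the treewidth.

3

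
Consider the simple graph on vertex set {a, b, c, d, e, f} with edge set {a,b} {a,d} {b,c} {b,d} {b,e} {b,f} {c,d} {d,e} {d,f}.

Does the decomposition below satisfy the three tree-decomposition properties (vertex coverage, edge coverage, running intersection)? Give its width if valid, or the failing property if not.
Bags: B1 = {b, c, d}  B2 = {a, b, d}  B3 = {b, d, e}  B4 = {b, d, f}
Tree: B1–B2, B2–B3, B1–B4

Checking the three conditions: (i) the bags cover all of {a, b, c, d, e, f}; (ii) for each edge, some bag contains both endpoints; (iii) the bags containing any fixed vertex form a subtree. All hold, so the decomposition is valid with width 3 − 1 = 2.

Yes; width 2.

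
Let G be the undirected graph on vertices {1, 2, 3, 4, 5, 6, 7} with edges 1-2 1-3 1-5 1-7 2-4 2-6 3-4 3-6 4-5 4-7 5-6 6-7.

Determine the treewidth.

3

A width-3 tree decomposition is:
Bags: B1 = {1, 4, 6, 7}  B2 = {1, 4, 5, 6}  B3 = {1, 3, 4, 6}  B4 = {1, 2, 4, 6}
Tree: B1–B2, B2–B3, B3–B4
Every bag has size at most 4, so the width is 4 − 1 = 3 and tw(G) ≤ 3. For the lower bound: the 4 vertex sets {6,7}, {4,5}, {1}, {3} are disjoint, each induces a connected subgraph, and every pair is joined by at least one edge of G. Contracting each set to a single vertex therefore yields K_{4} as a minor, and since treewidth is minor-monotone, tw(G) ≥ tw(K_{4}) = 3. Hence tw(G) = 3 exactly.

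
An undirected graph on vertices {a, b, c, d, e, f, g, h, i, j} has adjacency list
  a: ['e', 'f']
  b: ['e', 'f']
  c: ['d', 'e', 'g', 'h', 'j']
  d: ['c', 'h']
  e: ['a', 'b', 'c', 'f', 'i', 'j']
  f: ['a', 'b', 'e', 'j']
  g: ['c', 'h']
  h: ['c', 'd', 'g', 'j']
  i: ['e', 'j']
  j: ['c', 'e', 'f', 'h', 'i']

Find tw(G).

A width-2 tree decomposition is:
Bags: B1 = {e, f, j}  B2 = {e, i, j}  B3 = {c, e, j}  B4 = {a, e, f}  B5 = {c, h, j}  B6 = {c, g, h}  B7 = {b, e, f}  B8 = {c, d, h}
Tree: B1–B2, B1–B3, B1–B4, B3–B5, B5–B6, B1–B7, B5–B8
Every bag has size at most 3, so the width is 3 − 1 = 2 and tw(G) ≤ 2. On the other hand G contains the 3-clique {c, d, h}. A clique must lie in a single bag of any decomposition, so no decomposition can have width below 2. Hence tw(G) = 2 exactly.

2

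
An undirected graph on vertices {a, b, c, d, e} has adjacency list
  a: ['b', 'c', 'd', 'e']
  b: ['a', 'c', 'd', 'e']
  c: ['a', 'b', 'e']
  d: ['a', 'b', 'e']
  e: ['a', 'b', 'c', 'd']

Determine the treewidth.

3

A width-3 tree decomposition is:
Bags: B1 = {a, b, d, e}  B2 = {a, b, c, e}
Tree: B1–B2
Each bag holds 4 vertices, so the decomposition has width 3, which upper-bounds the treewidth. On the other hand G contains the 4-clique {a, b, d, e}. A clique must lie in a single bag of any decomposition, so no decomposition can have width below 3. Hence tw(G) = 3 exactly.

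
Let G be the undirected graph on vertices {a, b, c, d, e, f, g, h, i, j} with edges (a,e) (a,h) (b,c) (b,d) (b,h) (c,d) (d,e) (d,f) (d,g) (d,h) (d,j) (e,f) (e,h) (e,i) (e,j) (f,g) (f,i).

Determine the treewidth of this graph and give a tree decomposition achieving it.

Every bag has size at most 3, so the width is 3 − 1 = 2 and tw(G) ≤ 2. For the lower bound, the 3 vertices {d, f, g} are pairwise adjacent, and any tree decomposition puts a clique entirely inside one bag — forcing width ≥ 2. Therefore the treewidth is 2.

Treewidth 2.
Bags: B1 = {d, e, f}  B2 = {d, e, h}  B3 = {d, e, j}  B4 = {b, d, h}  B5 = {d, f, g}  B6 = {e, f, i}  B7 = {b, c, d}  B8 = {a, e, h}
Tree: B1–B2, B1–B3, B2–B4, B1–B5, B1–B6, B4–B7, B2–B8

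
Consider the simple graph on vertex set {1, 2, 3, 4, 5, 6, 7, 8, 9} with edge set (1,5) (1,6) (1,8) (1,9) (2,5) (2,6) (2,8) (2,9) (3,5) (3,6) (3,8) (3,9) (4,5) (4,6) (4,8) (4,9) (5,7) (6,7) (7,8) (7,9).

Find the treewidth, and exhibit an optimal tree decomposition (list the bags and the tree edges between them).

Treewidth 4.
Bags: B1 = {2, 5, 6, 8, 9}  B2 = {1, 5, 6, 8, 9}  B3 = {5, 6, 7, 8, 9}  B4 = {4, 5, 6, 8, 9}  B5 = {3, 5, 6, 8, 9}
Tree: B1–B2, B2–B3, B3–B4, B4–B5

Each bag holds 5 vertices, so the decomposition has width 4, which upper-bounds the treewidth. For the lower bound: the 5 vertex sets {2,9}, {1,6}, {5,7}, {8}, {4} are disjoint, each induces a connected subgraph, and every pair is joined by at least one edge of G. Contracting each set to a single vertex therefore yields K_{5} as a minor, and since treewidth is minor-monotone, tw(G) ≥ tw(K_{5}) = 4. The upper and lower bounds meet at 4, so that is the treewidth.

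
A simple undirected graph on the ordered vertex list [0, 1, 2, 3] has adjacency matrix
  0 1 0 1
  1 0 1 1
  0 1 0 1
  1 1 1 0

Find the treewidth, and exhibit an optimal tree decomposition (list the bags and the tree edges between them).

The largest bag has 3 vertices, giving width 2; this decomposition certifies tw(G) ≤ 2. On the other hand G contains the 3-clique {0, 1, 3}. A clique must lie in a single bag of any decomposition, so no decomposition can have width below 2. Therefore the treewidth is 2.

Treewidth 2.
Bags: B1 = {1, 2, 3}  B2 = {0, 1, 3}
Tree: B1–B2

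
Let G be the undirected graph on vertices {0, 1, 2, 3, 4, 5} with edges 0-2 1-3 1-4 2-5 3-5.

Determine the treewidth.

A width-1 tree decomposition is:
Bags: B1 = {0, 2}  B2 = {2, 5}  B3 = {3, 5}  B4 = {1, 3}  B5 = {1, 4}
Tree: B1–B2, B2–B3, B3–B4, B4–B5
Every bag has size at most 2, so the width is 2 − 1 = 1 and tw(G) ≤ 1. G has an edge, so its treewidth is at least 1. Hence tw(G) = 1 exactly.

1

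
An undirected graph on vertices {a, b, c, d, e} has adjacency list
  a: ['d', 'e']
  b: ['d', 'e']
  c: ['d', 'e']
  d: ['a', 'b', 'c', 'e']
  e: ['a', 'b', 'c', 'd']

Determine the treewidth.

A width-2 tree decomposition is:
Bags: B1 = {a, d, e}  B2 = {c, d, e}  B3 = {b, d, e}
Tree: B1–B2, B2–B3
Each bag holds 3 vertices, so the decomposition has width 2, which upper-bounds the treewidth. On the other hand G contains the 3-clique {c, d, e}. A clique must lie in a single bag of any decomposition, so no decomposition can have width below 2. Hence tw(G) = 2 exactly.

2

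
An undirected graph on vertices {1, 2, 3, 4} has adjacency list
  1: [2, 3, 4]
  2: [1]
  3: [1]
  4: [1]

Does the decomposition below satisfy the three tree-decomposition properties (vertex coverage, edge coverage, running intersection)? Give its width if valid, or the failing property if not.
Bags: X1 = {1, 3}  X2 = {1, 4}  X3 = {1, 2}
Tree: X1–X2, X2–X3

Yes; width 1.

Checking the three conditions: (i) the bags cover all of {1, 2, 3, 4}; (ii) for each edge, some bag contains both endpoints; (iii) the bags containing any fixed vertex form a subtree. All hold, so the decomposition is valid with width 2 − 1 = 1.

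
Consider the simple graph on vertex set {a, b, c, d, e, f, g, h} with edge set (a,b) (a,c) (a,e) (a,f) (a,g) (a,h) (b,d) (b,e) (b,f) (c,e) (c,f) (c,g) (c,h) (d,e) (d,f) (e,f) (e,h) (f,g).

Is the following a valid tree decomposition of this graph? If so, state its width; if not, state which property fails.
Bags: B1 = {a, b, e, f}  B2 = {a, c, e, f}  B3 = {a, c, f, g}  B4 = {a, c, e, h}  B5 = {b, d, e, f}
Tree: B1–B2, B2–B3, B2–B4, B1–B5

Vertex coverage: the bags together contain {a, b, c, d, e, f, g, h}, the full vertex set. Edge coverage: each edge of G has both endpoints in at least one bag. Running intersection: for every vertex, the bags containing it form a connected subtree. All three properties hold, so this is a valid tree decomposition of width max|bag| − 1 = 3, and hence tw(G) ≤ 3.

Yes; width 3.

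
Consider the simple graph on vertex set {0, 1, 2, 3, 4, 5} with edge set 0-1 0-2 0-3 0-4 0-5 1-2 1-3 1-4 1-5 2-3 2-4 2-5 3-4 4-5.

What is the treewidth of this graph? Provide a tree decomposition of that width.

Every bag has size at most 5, so the width is 5 − 1 = 4 and tw(G) ≤ 4. On the other hand G contains the 5-clique {0, 1, 2, 3, 4}. A clique must lie in a single bag of any decomposition, so no decomposition can have width below 4. Hence tw(G) = 4 exactly.

Treewidth 4.
Bags: B1 = {0, 1, 2, 3, 4}  B2 = {0, 1, 2, 4, 5}
Tree: B1–B2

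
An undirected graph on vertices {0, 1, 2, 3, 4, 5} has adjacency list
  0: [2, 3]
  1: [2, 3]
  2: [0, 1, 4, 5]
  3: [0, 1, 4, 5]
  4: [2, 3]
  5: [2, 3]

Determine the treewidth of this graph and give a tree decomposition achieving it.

Every bag has size at most 3, so the width is 3 − 1 = 2 and tw(G) ≤ 2. The edges 4–2–1–3–4 form a cycle, so G is not a tree and its treewidth is at least 2. Hence tw(G) = 2 exactly.

Treewidth 2.
Bags: B1 = {2, 3, 4}  B2 = {1, 2, 3}  B3 = {0, 2, 3}  B4 = {2, 3, 5}
Tree: B1–B2, B2–B3, B3–B4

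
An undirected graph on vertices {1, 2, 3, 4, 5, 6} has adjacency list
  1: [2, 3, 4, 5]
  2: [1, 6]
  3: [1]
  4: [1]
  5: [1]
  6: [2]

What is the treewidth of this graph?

A width-1 tree decomposition is:
Bags: B1 = {1, 4}  B2 = {1, 2}  B3 = {1, 5}  B4 = {2, 6}  B5 = {1, 3}
Tree: B1–B2, B1–B3, B2–B4, B2–B5
Each bag holds 2 vertices, so the decomposition has width 1, which upper-bounds the treewidth. Any graph with an edge has treewidth ≥ 1, and G has the edge 4–1. The upper and lower bounds meet at 1, so that is the treewidth.

1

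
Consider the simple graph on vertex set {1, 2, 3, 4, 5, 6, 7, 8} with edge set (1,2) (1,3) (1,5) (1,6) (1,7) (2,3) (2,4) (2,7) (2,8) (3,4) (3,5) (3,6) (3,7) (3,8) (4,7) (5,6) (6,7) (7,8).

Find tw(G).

A width-3 tree decomposition is:
Bags: B1 = {1, 3, 6, 7}  B2 = {1, 2, 3, 7}  B3 = {2, 3, 4, 7}  B4 = {1, 3, 5, 6}  B5 = {2, 3, 7, 8}
Tree: B1–B2, B2–B3, B1–B4, B3–B5
Every bag has size at most 4, so the width is 4 − 1 = 3 and tw(G) ≤ 3. For the lower bound, the 4 vertices {1, 3, 5, 6} are pairwise adjacent, and any tree decomposition puts a clique entirely inside one bag — forcing width ≥ 3. Hence tw(G) = 3 exactly.

3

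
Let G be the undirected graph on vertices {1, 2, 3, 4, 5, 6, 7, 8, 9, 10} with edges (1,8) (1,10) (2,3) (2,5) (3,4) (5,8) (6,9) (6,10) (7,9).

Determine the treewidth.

1

A width-1 tree decomposition is:
Bags: B1 = {7, 9}  B2 = {6, 9}  B3 = {6, 10}  B4 = {1, 10}  B5 = {1, 8}  B6 = {5, 8}  B7 = {2, 5}  B8 = {2, 3}  B9 = {3, 4}
Tree: B1–B2, B2–B3, B3–B4, B4–B5, B5–B6, B6–B7, B7–B8, B8–B9
Each bag holds 2 vertices, so the decomposition has width 1, which upper-bounds the treewidth. G has an edge, so its treewidth is at least 1. Combining the bounds, tw(G) = 1.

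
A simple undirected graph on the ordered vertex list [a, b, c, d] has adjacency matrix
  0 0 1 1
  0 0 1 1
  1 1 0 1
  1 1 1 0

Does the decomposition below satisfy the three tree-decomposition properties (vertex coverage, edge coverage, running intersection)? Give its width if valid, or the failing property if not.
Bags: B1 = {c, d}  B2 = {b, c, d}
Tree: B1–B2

A tree decomposition must satisfy three properties: every vertex lies in some bag; for every edge, both endpoints lie together in some bag; and for every vertex, the bags containing it form a connected subtree. Here vertex a appears in no bag, so the decomposition is invalid.

No — vertex a appears in no bag.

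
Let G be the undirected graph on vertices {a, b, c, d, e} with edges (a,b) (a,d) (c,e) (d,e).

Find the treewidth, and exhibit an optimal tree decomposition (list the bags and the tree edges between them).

Every bag has size at most 2, so the width is 2 − 1 = 1 and tw(G) ≤ 1. G has an edge, so its treewidth is at least 1. Hence tw(G) = 1 exactly.

Treewidth 1.
Bags: B1 = {a, b}  B2 = {a, d}  B3 = {d, e}  B4 = {c, e}
Tree: B1–B2, B2–B3, B3–B4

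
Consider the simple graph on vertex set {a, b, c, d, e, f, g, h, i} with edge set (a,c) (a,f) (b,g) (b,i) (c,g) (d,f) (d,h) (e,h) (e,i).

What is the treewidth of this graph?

A width-2 tree decomposition is:
Bags: B1 = {b, c, g}  B2 = {b, c, i}  B3 = {c, e, i}  B4 = {c, e, h}  B5 = {c, d, h}  B6 = {c, d, f}  B7 = {a, c, f}
Tree: B1–B2, B2–B3, B3–B4, B4–B5, B5–B6, B6–B7
Every bag has size at most 3, so the width is 3 − 1 = 2 and tw(G) ≤ 2. The edges c–g–b–i–e–h–d–f–a–c form a cycle, so G is not a tree and its treewidth is at least 2. Therefore the treewidth is 2.

2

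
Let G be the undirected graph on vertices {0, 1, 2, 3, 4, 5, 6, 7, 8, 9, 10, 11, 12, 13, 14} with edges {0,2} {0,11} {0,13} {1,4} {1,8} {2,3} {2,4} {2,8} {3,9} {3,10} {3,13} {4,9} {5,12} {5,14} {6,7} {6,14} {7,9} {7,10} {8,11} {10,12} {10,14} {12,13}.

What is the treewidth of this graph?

A width-3 tree decomposition is:
Bags: B1 = {1, 4, 8, 11}  B2 = {2, 4, 8, 11}  B3 = {0, 2, 4, 11}  B4 = {0, 2, 4, 9}  B5 = {0, 2, 3, 9}  B6 = {0, 3, 9, 13}  B7 = {3, 7, 9, 13}  B8 = {3, 7, 10, 13}  B9 = {7, 10, 12, 13}  B10 = {6, 7, 10, 12}  B11 = {6, 10, 12, 14}  B12 = {5, 6, 12, 14}
Tree: B1–B2, B2–B3, B3–B4, B4–B5, B5–B6, B6–B7, B7–B8, B8–B9, B9–B10, B10–B11, B11–B12
The largest bag has 4 vertices, giving width 3; this decomposition certifies tw(G) ≤ 3. For the lower bound: the 4 vertex sets {1,8,11}, {4}, {2}, {0,3,9,13} are disjoint, each induces a connected subgraph, and every pair is joined by at least one edge of G. Contracting each set to a single vertex therefore yields K_{4} as a minor, and since treewidth is minor-monotone, tw(G) ≥ tw(K_{4}) = 3. Combining the bounds, tw(G) = 3.

3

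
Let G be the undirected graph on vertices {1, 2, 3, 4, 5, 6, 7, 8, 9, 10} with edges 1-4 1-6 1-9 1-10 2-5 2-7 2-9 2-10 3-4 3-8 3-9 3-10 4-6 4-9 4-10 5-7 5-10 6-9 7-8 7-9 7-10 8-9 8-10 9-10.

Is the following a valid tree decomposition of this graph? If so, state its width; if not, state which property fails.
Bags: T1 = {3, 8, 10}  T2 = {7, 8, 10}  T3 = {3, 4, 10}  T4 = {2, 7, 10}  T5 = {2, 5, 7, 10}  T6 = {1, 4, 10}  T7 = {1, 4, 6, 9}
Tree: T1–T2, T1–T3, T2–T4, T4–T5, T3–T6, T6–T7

A tree decomposition must satisfy three properties: every vertex lies in some bag; for every edge, both endpoints lie together in some bag; and for every vertex, the bags containing it form a connected subtree. Here edge (8,9) lies in no bag, so the decomposition is invalid.

No — edge (8,9) lies in no bag.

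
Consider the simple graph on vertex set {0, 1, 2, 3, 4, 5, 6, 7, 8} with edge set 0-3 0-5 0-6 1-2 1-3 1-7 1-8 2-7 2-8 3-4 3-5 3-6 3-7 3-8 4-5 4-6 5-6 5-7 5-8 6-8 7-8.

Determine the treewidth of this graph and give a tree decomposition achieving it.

Each bag holds 4 vertices, so the decomposition has width 3, which upper-bounds the treewidth. Conversely, {1, 2, 7, 8} is a clique of size 4, and the vertices of any clique must share a bag in every tree decomposition; so some bag has ≥ 4 vertices and tw(G) ≥ 3. Therefore the treewidth is 3.

Treewidth 3.
One optimal decomposition is:
Bags: B1 = {3, 5, 6, 8}  B2 = {3, 5, 7, 8}  B3 = {1, 3, 7, 8}  B4 = {0, 3, 5, 6}  B5 = {1, 2, 7, 8}  B6 = {3, 4, 5, 6}
Tree: B1–B2, B2–B3, B1–B4, B3–B5, B1–B6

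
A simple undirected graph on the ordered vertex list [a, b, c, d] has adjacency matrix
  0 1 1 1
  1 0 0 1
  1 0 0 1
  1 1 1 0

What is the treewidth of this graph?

A width-2 tree decomposition is:
Bags: B1 = {a, c, d}  B2 = {a, b, d}
Tree: B1–B2
Every bag has size at most 3, so the width is 3 − 1 = 2 and tw(G) ≤ 2. For the lower bound, the 3 vertices {a, c, d} are pairwise adjacent, and any tree decomposition puts a clique entirely inside one bag — forcing width ≥ 2. Therefore the treewidth is 2.

2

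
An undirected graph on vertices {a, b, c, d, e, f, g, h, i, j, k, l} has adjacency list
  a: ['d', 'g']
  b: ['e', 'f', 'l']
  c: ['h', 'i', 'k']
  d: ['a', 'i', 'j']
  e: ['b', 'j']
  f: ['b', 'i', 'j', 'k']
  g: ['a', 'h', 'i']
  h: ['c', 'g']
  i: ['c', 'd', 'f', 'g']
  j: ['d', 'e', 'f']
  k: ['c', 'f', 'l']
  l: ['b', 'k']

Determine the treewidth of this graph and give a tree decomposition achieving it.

Treewidth 3.
One such decomposition:
Bags: B1 = {b, e, j, l}  B2 = {b, f, j, l}  B3 = {f, j, k, l}  B4 = {d, f, j, k}  B5 = {d, f, i, k}  B6 = {c, d, i, k}  B7 = {a, c, d, i}  B8 = {a, c, g, i}  B9 = {a, c, g, h}
Tree: B1–B2, B2–B3, B3–B4, B4–B5, B5–B6, B6–B7, B7–B8, B8–B9

The largest bag has 4 vertices, giving width 3; this decomposition certifies tw(G) ≤ 3. For the lower bound: the 4 vertex sets {b,e,l}, {j}, {f}, {c,d,i,k} are disjoint, each induces a connected subgraph, and every pair is joined by at least one edge of G. Contracting each set to a single vertex therefore yields K_{4} as a minor, and since treewidth is minor-monotone, tw(G) ≥ tw(K_{4}) = 3. The upper and lower bounds meet at 3, so that is the treewidth.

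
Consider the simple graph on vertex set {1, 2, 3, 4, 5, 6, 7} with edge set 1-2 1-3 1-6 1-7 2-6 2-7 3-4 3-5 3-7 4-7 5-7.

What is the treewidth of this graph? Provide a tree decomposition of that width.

Treewidth 2.
One optimal decomposition is:
Bags: B1 = {3, 4, 7}  B2 = {1, 3, 7}  B3 = {3, 5, 7}  B4 = {1, 2, 7}  B5 = {1, 2, 6}
Tree: B1–B2, B2–B3, B2–B4, B4–B5

Every bag has size at most 3, so the width is 3 − 1 = 2 and tw(G) ≤ 2. Conversely, {1, 2, 6} is a clique of size 3, and the vertices of any clique must share a bag in every tree decomposition; so some bag has ≥ 3 vertices and tw(G) ≥ 2. The upper and lower bounds meet at 2, so that is the treewidth.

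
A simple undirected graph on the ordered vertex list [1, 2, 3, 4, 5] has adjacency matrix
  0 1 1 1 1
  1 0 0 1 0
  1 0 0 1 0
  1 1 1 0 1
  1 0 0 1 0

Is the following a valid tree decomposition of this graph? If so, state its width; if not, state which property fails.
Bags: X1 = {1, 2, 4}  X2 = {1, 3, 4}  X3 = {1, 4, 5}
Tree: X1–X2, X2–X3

Every vertex of G appears in some bag (union = {1, 2, 3, 4, 5}); every edge is covered by a bag; and for each vertex v the set of bags containing v is connected in the bag tree. The decomposition is therefore valid. The largest bag has 3 vertices, so the width is 2.

Yes; width 2.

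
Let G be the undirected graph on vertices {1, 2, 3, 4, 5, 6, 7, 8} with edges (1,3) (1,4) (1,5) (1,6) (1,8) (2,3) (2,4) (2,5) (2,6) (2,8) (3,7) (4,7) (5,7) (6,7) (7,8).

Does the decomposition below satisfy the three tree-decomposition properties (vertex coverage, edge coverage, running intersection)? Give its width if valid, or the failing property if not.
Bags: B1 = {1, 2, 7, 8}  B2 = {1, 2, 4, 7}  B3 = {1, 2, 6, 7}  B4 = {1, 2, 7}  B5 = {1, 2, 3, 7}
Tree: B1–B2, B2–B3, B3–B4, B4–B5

A tree decomposition must satisfy three properties: every vertex lies in some bag; for every edge, both endpoints lie together in some bag; and for every vertex, the bags containing it form a connected subtree. Here vertex 5 appears in no bag, so the decomposition is invalid.

No — vertex 5 appears in no bag.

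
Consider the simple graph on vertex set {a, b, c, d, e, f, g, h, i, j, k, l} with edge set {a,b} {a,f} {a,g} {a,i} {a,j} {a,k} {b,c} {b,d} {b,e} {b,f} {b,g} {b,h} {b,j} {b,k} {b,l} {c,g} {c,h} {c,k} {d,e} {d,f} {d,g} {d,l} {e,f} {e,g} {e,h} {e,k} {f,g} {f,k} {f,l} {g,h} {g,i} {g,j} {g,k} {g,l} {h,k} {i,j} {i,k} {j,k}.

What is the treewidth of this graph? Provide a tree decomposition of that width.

Treewidth 4.
One such decomposition:
Bags: B1 = {b, d, e, f, g}  B2 = {b, e, f, g, k}  B3 = {b, e, g, h, k}  B4 = {a, b, f, g, k}  B5 = {a, b, g, j, k}  B6 = {a, g, i, j, k}  B7 = {b, c, g, h, k}  B8 = {b, d, f, g, l}
Tree: B1–B2, B2–B3, B2–B4, B4–B5, B5–B6, B3–B7, B1–B8

Every bag has size at most 5, so the width is 5 − 1 = 4 and tw(G) ≤ 4. For the lower bound, the 5 vertices {b, d, e, f, g} are pairwise adjacent, and any tree decomposition puts a clique entirely inside one bag — forcing width ≥ 4. Hence tw(G) = 4 exactly.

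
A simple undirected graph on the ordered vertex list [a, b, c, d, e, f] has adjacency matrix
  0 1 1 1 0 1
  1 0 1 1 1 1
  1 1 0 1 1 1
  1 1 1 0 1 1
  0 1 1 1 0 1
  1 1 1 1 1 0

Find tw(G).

A width-4 tree decomposition is:
Bags: B1 = {b, c, d, e, f}  B2 = {a, b, c, d, f}
Tree: B1–B2
Each bag holds 5 vertices, so the decomposition has width 4, which upper-bounds the treewidth. Conversely, {b, c, d, e, f} is a clique of size 5, and the vertices of any clique must share a bag in every tree decomposition; so some bag has ≥ 5 vertices and tw(G) ≥ 4. Therefore the treewidth is 4.

4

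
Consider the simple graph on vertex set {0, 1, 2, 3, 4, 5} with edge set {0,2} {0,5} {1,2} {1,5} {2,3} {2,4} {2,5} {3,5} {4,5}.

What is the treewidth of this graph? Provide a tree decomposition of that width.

The largest bag has 3 vertices, giving width 2; this decomposition certifies tw(G) ≤ 2. Conversely, {0, 2, 5} is a clique of size 3, and the vertices of any clique must share a bag in every tree decomposition; so some bag has ≥ 3 vertices and tw(G) ≥ 2. Therefore the treewidth is 2.

Treewidth 2.
One optimal decomposition is:
Bags: B1 = {0, 2, 5}  B2 = {1, 2, 5}  B3 = {2, 3, 5}  B4 = {2, 4, 5}
Tree: B1–B2, B1–B3, B2–B4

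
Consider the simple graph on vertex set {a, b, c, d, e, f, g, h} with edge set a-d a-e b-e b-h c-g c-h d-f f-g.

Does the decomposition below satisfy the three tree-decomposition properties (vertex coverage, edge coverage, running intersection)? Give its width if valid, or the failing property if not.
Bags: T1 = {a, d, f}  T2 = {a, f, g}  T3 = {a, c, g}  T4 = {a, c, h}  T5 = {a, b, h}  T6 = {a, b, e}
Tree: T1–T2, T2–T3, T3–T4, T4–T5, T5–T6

Yes; width 2.

Checking the three conditions: (i) the bags cover all of {a, b, c, d, e, f, g, h}; (ii) for each edge, some bag contains both endpoints; (iii) the bags containing any fixed vertex form a subtree. All hold, so the decomposition is valid with width 3 − 1 = 2.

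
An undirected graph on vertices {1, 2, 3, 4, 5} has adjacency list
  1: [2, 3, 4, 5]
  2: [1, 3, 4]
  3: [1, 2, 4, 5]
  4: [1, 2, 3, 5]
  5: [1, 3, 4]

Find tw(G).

3

A width-3 tree decomposition is:
Bags: B1 = {1, 3, 4, 5}  B2 = {1, 2, 3, 4}
Tree: B1–B2
Each bag holds 4 vertices, so the decomposition has width 3, which upper-bounds the treewidth. On the other hand G contains the 4-clique {1, 2, 3, 4}. A clique must lie in a single bag of any decomposition, so no decomposition can have width below 3. The upper and lower bounds meet at 3, so that is the treewidth.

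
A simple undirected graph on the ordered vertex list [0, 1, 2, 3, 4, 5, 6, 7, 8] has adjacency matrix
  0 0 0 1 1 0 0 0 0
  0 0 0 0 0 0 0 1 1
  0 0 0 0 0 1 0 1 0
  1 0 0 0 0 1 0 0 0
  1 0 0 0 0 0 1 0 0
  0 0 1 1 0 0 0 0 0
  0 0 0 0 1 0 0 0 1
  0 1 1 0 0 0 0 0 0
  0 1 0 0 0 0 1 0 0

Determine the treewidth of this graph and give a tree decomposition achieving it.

The largest bag has 3 vertices, giving width 2; this decomposition certifies tw(G) ≤ 2. For the lower bound, G contains the cycle 5–2–7–1–8–6–4–0–3–5, so G is not a forest; only forests have treewidth ≤ 1, hence tw(G) ≥ 2. Therefore the treewidth is 2.

Treewidth 2.
One such decomposition:
Bags: B1 = {2, 5, 7}  B2 = {1, 5, 7}  B3 = {1, 5, 8}  B4 = {5, 6, 8}  B5 = {4, 5, 6}  B6 = {0, 4, 5}  B7 = {0, 3, 5}
Tree: B1–B2, B2–B3, B3–B4, B4–B5, B5–B6, B6–B7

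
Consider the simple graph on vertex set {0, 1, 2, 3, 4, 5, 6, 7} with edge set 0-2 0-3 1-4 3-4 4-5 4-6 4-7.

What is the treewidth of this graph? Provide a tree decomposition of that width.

Treewidth 1.
One optimal decomposition is:
Bags: B1 = {0, 3}  B2 = {3, 4}  B3 = {4, 5}  B4 = {4, 6}  B5 = {0, 2}  B6 = {4, 7}  B7 = {1, 4}
Tree: B1–B2, B2–B3, B3–B4, B1–B5, B4–B6, B4–B7

Each bag holds 2 vertices, so the decomposition has width 1, which upper-bounds the treewidth. Any graph with an edge has treewidth ≥ 1, and G has the edge 0–3. The upper and lower bounds meet at 1, so that is the treewidth.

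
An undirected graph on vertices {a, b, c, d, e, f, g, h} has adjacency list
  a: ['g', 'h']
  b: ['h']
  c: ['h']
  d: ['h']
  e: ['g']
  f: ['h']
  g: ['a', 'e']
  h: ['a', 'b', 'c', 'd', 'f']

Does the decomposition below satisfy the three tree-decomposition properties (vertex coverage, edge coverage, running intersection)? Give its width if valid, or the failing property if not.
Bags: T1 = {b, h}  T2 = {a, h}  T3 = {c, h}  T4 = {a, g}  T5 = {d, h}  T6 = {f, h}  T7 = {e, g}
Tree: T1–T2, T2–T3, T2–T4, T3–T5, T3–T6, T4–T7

Every vertex of G appears in some bag (union = {a, b, c, d, e, f, g, h}); every edge is covered by a bag; and for each vertex v the set of bags containing v is connected in the bag tree. The decomposition is therefore valid. The largest bag has 2 vertices, so the width is 1.

Yes; width 1.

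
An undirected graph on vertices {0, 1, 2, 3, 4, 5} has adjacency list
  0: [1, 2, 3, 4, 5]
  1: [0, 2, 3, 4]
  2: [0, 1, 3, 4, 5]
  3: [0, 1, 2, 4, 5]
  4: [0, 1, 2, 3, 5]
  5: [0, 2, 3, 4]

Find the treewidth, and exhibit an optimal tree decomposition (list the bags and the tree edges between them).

Treewidth 4.
One optimal decomposition is:
Bags: B1 = {0, 1, 2, 3, 4}  B2 = {0, 2, 3, 4, 5}
Tree: B1–B2

Each bag holds 5 vertices, so the decomposition has width 4, which upper-bounds the treewidth. For the lower bound, the 5 vertices {0, 1, 2, 3, 4} are pairwise adjacent, and any tree decomposition puts a clique entirely inside one bag — forcing width ≥ 4. Hence tw(G) = 4 exactly.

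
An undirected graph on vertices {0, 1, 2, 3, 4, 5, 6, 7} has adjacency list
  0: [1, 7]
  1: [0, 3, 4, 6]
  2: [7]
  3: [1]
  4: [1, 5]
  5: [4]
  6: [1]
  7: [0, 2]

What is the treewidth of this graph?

1

A width-1 tree decomposition is:
Bags: B1 = {0, 1}  B2 = {1, 4}  B3 = {1, 3}  B4 = {4, 5}  B5 = {0, 7}  B6 = {2, 7}  B7 = {1, 6}
Tree: B1–B2, B1–B3, B2–B4, B1–B5, B5–B6, B3–B7
Every bag has size at most 2, so the width is 2 − 1 = 1 and tw(G) ≤ 1. Since G has at least one edge (e.g. 1–0), it is not an edgeless graph, so tw(G) ≥ 1. Combining the bounds, tw(G) = 1.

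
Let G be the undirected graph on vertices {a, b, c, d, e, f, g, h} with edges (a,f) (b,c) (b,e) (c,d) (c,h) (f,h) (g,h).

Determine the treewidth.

1

A width-1 tree decomposition is:
Bags: B1 = {c, h}  B2 = {b, c}  B3 = {g, h}  B4 = {c, d}  B5 = {f, h}  B6 = {b, e}  B7 = {a, f}
Tree: B1–B2, B1–B3, B1–B4, B3–B5, B2–B6, B5–B7
Each bag holds 2 vertices, so the decomposition has width 1, which upper-bounds the treewidth. G has an edge, so its treewidth is at least 1. Combining the bounds, tw(G) = 1.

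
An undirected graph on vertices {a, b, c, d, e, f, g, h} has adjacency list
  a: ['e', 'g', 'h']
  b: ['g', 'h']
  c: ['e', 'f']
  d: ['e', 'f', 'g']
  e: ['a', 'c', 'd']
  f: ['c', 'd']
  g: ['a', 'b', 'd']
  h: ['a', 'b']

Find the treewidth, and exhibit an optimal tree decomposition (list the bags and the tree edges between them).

The largest bag has 3 vertices, giving width 2; this decomposition certifies tw(G) ≤ 2. For the lower bound, G contains the cycle b–h–a–g–b, so G is not a forest; only forests have treewidth ≤ 1, hence tw(G) ≥ 2. Hence tw(G) = 2 exactly.

Treewidth 2.
One optimal decomposition is:
Bags: B1 = {b, g, h}  B2 = {a, g, h}  B3 = {a, d, g}  B4 = {a, d, e}  B5 = {d, e, f}  B6 = {c, e, f}
Tree: B1–B2, B2–B3, B3–B4, B4–B5, B5–B6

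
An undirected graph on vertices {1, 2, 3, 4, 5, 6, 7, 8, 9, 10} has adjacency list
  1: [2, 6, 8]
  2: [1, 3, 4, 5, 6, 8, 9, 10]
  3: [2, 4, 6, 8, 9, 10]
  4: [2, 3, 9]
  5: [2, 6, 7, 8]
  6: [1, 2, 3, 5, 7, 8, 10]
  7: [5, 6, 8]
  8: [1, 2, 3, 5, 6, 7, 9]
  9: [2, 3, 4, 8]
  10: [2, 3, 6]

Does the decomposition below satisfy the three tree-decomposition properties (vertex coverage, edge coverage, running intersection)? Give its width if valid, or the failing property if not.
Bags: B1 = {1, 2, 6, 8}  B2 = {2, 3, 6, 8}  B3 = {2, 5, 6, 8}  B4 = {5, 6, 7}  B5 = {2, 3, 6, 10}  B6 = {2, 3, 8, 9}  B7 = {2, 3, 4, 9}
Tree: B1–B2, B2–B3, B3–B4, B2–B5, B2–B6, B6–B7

A tree decomposition must satisfy three properties: every vertex lies in some bag; for every edge, both endpoints lie together in some bag; and for every vertex, the bags containing it form a connected subtree. Here edge (8,7) lies in no bag, so the decomposition is invalid.

No — edge (8,7) lies in no bag.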